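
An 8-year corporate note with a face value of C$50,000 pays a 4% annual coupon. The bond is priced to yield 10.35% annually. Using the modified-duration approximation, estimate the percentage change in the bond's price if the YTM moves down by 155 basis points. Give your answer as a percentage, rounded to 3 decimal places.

+9.453%

Periodic yield y = 0.1035. Modified duration first:
  t   CF        PV=CF/(1+0.1035)^t    t·PV
  1     2,000.00     1,812.4150     1,812.4150
  2     2,000.00     1,642.4241     3,284.8483
  3     2,000.00     1,488.3771     4,465.1313
  4     2,000.00     1,348.7785     5,395.1141
  5     2,000.00     1,222.2733     6,111.3663
  6     2,000.00     1,107.6332     6,645.7993
  7     2,000.00     1,003.7456     7,026.2189
  8    52,000.00    23,649.6460   189,197.1677
  Σ                 33,275.2928   223,938.0609
P = 33,275.2928; D_Mac = 6.72986 yrs; D_mod = 6.72986/(1+0.1035) = 6.09865 yrs.
ΔP/P ≈ -D_mod · Δy = -6.09865 × (-0.0155) = +0.094529 = +9.4529%.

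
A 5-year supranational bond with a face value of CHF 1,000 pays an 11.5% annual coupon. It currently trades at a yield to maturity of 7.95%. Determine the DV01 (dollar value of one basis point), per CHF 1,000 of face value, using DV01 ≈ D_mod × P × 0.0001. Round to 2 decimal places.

Periodic yield y = 0.0795.
  t   CF        PV=CF/(1+0.0795)^t    t·PV
  1       115.00       106.5308       106.5308
  2       115.00        98.6853       197.3706
  3       115.00        91.4176       274.2529
  4       115.00        84.6851       338.7406
  5     1,115.00       760.6093     3,803.0465
  Σ                  1,141.9282     4,719.9414
P = 1,141.9282; D_Mac = 4.13331 yrs; D_mod = 3.82891 yrs.
DV01 ≈ 3.82891 × 1,141.9282 × 0.0001 = 0.437234.

CHF 0.44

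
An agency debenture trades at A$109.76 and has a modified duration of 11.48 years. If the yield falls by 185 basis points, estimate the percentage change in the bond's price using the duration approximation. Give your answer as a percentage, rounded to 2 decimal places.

+21.24%

Duration approximation: ΔP/P ≈ -D_mod · Δy = -11.48 × (-0.0185) = +0.212380.
As a percentage: +21.2380%.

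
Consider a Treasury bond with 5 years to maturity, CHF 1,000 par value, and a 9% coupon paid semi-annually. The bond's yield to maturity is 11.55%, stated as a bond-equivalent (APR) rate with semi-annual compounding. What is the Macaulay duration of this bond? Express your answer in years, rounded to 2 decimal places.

Periodic yield y = 0.05775. Discount each cash flow and weight by its period:
  t   CF        PV=CF/(1+0.05775)^t    t·PV
  1        45.00        42.5431        42.5431
  2        45.00        40.2204        80.4408
  3        45.00        38.0245       114.0735
  4        45.00        35.9485       143.7939
  5        45.00        33.9858       169.9289
  6        45.00        32.1303       192.7816
  7        45.00        30.3760       212.6323
  8        45.00        28.7176       229.7409
  9        45.00        27.1497       244.3474
  10    1,045.00       596.0545     5,960.5447
  Σ                    905.1504     7,390.8271
Price P = Σ PV = 905.1504.
Macaulay duration = Σ(t·PV) / P = 7,390.8271 / 905.1504 = 8.16530 half-year periods.
In years: 8.16530 / 2 = 4.08265 years.

4.08 years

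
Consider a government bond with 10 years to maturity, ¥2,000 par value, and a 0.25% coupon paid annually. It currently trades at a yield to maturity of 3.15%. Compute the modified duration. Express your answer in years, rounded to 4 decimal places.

Periodic yield y = 0.0315. First find Macaulay duration:
  t   CF        PV=CF/(1+0.0315)^t    t·PV
  1         5.00         4.8473         4.8473
  2         5.00         4.6993         9.3986
  3         5.00         4.5558        13.6673
  4         5.00         4.4167        17.6666
  5         5.00         4.2818        21.4089
  6         5.00         4.1510        24.9061
  7         5.00         4.0243        28.1698
  8         5.00         3.9014        31.2109
  9         5.00         3.7822        34.0400
  10    2,005.00     1,470.3545    14,703.5450
  Σ                  1,509.0141    14,888.8604
P = 1,509.0141; Macaulay duration = 14,888.8604 / 1,509.0141 = 9.86661 years.
Modified duration = D_Mac / (1 + y) = 9.86661 / 1.0315 = 9.56531 years.

9.5653 years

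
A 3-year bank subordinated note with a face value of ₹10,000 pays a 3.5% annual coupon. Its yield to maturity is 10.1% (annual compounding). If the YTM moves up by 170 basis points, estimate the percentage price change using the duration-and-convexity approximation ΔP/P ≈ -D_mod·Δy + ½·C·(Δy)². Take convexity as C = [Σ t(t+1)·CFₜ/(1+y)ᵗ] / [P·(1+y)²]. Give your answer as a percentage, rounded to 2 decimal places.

-4.33%

With y = 0.101:
  t   CF        PV=CF/(1+0.101)^t    t·PV        t(t+1)·PV
  1       350.00       317.8928       317.8928         635.7856
  2       350.00       288.7310       577.4620       1,732.3860
  3    10,350.00     7,754.9391    23,264.8174      93,059.2695
  Σ                  8,361.5629    24,160.1722      95,427.4411
P = 8,361.5629; D_Mac = 2.88943 yrs; D_mod = 2.62437 yrs; C = 9.41480.
Duration effect: -2.62437 × (+0.017) = -0.044614
Convexity effect: 0.5 × 9.41480 × (0.017)² = +0.0013604
ΔP/P ≈ -0.044614 + 0.0013604 = -0.043254 = -4.3254%.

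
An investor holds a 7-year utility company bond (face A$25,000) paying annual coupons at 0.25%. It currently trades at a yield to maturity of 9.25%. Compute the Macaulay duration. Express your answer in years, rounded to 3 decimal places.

6.924 years

Periodic yield y = 0.0925. Discount each cash flow and weight by its year:
  t   CF        PV=CF/(1+0.0925)^t    t·PV
  1        62.50        57.2082        57.2082
  2        62.50        52.3645       104.7290
  3        62.50        47.9309       143.7927
  4        62.50        43.8727       175.4907
  5        62.50        40.1581       200.7903
  6        62.50        36.7580       220.5477
  7    25,062.50    13,491.9359    94,443.5516
  Σ                 13,770.2283    95,346.1104
Price P = Σ PV = 13,770.2283.
Macaulay duration = Σ(t·PV) / P = 95,346.1104 / 13,770.2283 = 6.92408 years.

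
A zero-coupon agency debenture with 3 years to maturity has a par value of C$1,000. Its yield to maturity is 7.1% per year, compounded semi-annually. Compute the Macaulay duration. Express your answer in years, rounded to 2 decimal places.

3.00 years

A zero-coupon bond has a single cash flow at maturity, so its Macaulay duration equals its maturity: 3 years.
(Equivalently: 6 semi-annual periods ÷ 2 = 3 years.)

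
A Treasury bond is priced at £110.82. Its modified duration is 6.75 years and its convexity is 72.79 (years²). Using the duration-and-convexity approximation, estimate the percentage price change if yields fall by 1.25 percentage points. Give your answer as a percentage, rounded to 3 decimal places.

+9.006%

Duration effect: -D_mod·Δy = -6.75 × (-0.0125) = +0.084375
Convexity effect: ½·C·(Δy)² = 0.5 × 72.79 × (-0.0125)² = +0.00568671875
ΔP/P ≈ +0.084375 + 0.00568671875 = +0.09006171875
= +9.006171875%.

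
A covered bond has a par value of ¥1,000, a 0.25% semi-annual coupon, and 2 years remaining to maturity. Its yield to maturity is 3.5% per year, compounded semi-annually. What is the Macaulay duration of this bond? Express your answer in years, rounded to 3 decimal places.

Periodic yield y = 0.0175. Discount each cash flow and weight by its period:
  t   CF        PV=CF/(1+0.0175)^t    t·PV
  1         1.25         1.2285         1.2285
  2         1.25         1.2074         2.4147
  3         1.25         1.1866         3.5598
  4     1,001.25       934.1247     3,736.4988
  Σ                    937.7472     3,743.7019
Price P = Σ PV = 937.7472.
Macaulay duration = Σ(t·PV) / P = 3,743.7019 / 937.7472 = 3.99223 half-year periods.
In years: 3.99223 / 2 = 1.99611 years.

1.996 years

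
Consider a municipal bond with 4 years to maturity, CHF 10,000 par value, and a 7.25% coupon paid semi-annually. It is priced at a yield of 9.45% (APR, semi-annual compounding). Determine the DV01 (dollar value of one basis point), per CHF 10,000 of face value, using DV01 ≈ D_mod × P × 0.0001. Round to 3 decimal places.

CHF 3.122

Periodic yield y = 0.04725.
  t   CF        PV=CF/(1+0.04725)^t    t·PV
  1       362.50       346.1447       346.1447
  2       362.50       330.5273       661.0545
  3       362.50       315.6145       946.8434
  4       362.50       301.3745     1,205.4981
  5       362.50       287.7771     1,438.8853
  6       362.50       274.7931     1,648.7585
  7       362.50       262.3949     1,836.7645
  8    10,362.50     7,162.4498    57,299.5984
  Σ                  9,281.0758    65,383.5473
P = 9,281.0758; D_Mac = 7.04482 half-year periods = 3.52241 yrs; D_mod = 3.36349 yrs.
DV01 ≈ 3.36349 × 9,281.0758 × 0.0001 = 3.121678.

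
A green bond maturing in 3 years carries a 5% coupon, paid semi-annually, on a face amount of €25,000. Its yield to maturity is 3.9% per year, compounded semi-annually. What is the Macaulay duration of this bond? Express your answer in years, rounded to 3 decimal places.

Periodic yield y = 0.0195. Discount each cash flow and weight by its period:
  t   CF        PV=CF/(1+0.0195)^t    t·PV
  1       625.00       613.0456       613.0456
  2       625.00       601.3199     1,202.6397
  3       625.00       589.8184     1,769.4552
  4       625.00       578.5369     2,314.1478
  5       625.00       567.4713     2,837.3563
  6    25,625.00    22,821.3060   136,927.8357
  Σ                 25,771.4980   145,664.4804
Price P = Σ PV = 25,771.4980.
Macaulay duration = Σ(t·PV) / P = 145,664.4804 / 25,771.4980 = 5.65215 half-year periods.
In years: 5.65215 / 2 = 2.82608 years.

2.826 years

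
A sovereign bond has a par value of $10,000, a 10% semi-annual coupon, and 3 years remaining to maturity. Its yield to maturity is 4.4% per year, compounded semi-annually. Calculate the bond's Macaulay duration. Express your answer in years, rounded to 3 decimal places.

2.691 years

Periodic yield y = 0.022. Discount each cash flow and weight by its period:
  t   CF        PV=CF/(1+0.022)^t    t·PV
  1       500.00       489.2368       489.2368
  2       500.00       478.7053       957.4105
  3       500.00       468.4005     1,405.2014
  4       500.00       458.3175     1,833.2699
  5       500.00       448.4515     2,242.2577
  6    10,500.00     9,214.7578    55,288.5467
  Σ                 11,557.8693    62,215.9231
Price P = Σ PV = 11,557.8693.
Macaulay duration = Σ(t·PV) / P = 62,215.9231 / 11,557.8693 = 5.38299 half-year periods.
In years: 5.38299 / 2 = 2.69150 years.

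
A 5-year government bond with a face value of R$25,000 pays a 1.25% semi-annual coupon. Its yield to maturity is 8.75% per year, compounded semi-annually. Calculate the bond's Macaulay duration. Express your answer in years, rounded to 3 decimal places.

Periodic yield y = 0.04375. Discount each cash flow and weight by its period:
  t   CF        PV=CF/(1+0.04375)^t    t·PV
  1       156.25       149.7006       149.7006
  2       156.25       143.4257       286.8514
  3       156.25       137.4139       412.2416
  4       156.25       131.6540       526.6160
  5       156.25       126.1356       630.6779
  6       156.25       120.8485       725.0907
  7       156.25       115.7829       810.4806
  8       156.25       110.9298       887.4382
  9       156.25       106.2800       956.5202
  10   25,156.25    16,393.8523   163,938.5227
  Σ                 17,536.0232   169,324.1399
Price P = Σ PV = 17,536.0232.
Macaulay duration = Σ(t·PV) / P = 169,324.1399 / 17,536.0232 = 9.65579 half-year periods.
In years: 9.65579 / 2 = 4.82789 years.

4.828 years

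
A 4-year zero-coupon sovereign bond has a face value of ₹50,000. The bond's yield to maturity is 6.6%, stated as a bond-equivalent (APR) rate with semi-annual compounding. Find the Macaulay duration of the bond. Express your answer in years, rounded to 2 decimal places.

A zero-coupon bond has a single cash flow at maturity, so its Macaulay duration equals its maturity: 4 years.
(Equivalently: 8 semi-annual periods ÷ 2 = 4 years.)

4.00 years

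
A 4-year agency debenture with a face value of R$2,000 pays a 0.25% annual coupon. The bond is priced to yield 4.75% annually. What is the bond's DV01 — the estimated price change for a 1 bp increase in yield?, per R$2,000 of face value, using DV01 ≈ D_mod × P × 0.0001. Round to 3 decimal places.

Periodic yield y = 0.0475.
  t   CF        PV=CF/(1+0.0475)^t    t·PV
  1         5.00         4.7733         4.7733
  2         5.00         4.5568         9.1136
  3         5.00         4.3502        13.0506
  4     2,005.00     1,665.3221     6,661.2885
  Σ                  1,679.0024     6,688.2259
P = 1,679.0024; D_Mac = 3.98345 yrs; D_mod = 3.80282 yrs.
DV01 ≈ 3.80282 × 1,679.0024 × 0.0001 = 0.638494.

R$0.638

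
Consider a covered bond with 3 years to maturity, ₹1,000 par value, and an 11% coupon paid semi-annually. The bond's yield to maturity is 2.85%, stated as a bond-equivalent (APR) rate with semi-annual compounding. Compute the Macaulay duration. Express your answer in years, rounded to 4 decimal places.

2.6762 years

Periodic yield y = 0.01425. Discount each cash flow and weight by its period:
  t   CF        PV=CF/(1+0.01425)^t    t·PV
  1        55.00        54.2273        54.2273
  2        55.00        53.4654       106.9308
  3        55.00        52.7142       158.1426
  4        55.00        51.9736       207.8943
  5        55.00        51.2434       256.2168
  6     1,055.00       969.1307     5,814.7843
  Σ                  1,232.7545     6,598.1961
Price P = Σ PV = 1,232.7545.
Macaulay duration = Σ(t·PV) / P = 6,598.1961 / 1,232.7545 = 5.35240 half-year periods.
In years: 5.35240 / 2 = 2.67620 years.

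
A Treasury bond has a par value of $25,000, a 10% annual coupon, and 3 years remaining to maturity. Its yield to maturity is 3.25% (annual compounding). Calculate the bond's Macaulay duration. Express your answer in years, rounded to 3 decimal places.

Periodic yield y = 0.0325. Discount each cash flow and weight by its year:
  t   CF        PV=CF/(1+0.0325)^t    t·PV
  1     2,500.00     2,421.3075     2,421.3075
  2     2,500.00     2,345.0920     4,690.1840
  3    27,500.00    24,984.0312    74,952.0935
  Σ                 29,750.4307    82,063.5850
Price P = Σ PV = 29,750.4307.
Macaulay duration = Σ(t·PV) / P = 82,063.5850 / 29,750.4307 = 2.75840 years.

2.758 years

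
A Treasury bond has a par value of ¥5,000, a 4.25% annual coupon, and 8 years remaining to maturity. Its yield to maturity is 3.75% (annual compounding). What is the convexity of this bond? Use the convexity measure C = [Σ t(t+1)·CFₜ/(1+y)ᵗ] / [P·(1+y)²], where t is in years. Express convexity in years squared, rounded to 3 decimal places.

55.482

With y = 0.0375:
  t   CF        PV=CF/(1+0.0375)^t    t·PV        t(t+1)·PV
  1       212.50       204.8193       204.8193         409.6386
  2       212.50       197.4162       394.8323       1,184.4970
  3       212.50       190.2806       570.8419       2,283.3678
  4       212.50       183.4030       733.6121       3,668.0607
  5       212.50       176.7740       883.8700       5,303.2202
  6       212.50       170.3846     1,022.3075       7,156.1526
  7       212.50       164.2261     1,149.5827       9,196.6620
  8     5,212.50     3,882.7661    31,062.1285     279,559.1564
  Σ                  5,170.0699    36,021.9945     308,760.7552
P = 5,170.0699.
Convexity = Σ t(t+1)·PV / [P·(1+y)²] = 308,760.7552 / (5,170.0699 × 1.076406) = 55.48166.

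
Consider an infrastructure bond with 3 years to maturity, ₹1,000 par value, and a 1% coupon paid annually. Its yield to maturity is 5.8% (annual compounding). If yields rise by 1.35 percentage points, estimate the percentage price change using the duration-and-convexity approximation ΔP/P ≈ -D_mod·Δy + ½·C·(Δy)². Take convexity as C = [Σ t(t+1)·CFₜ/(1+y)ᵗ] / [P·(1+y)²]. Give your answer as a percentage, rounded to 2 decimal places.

With y = 0.058:
  t   CF        PV=CF/(1+0.058)^t    t·PV        t(t+1)·PV
  1        10.00         9.4518         9.4518          18.9036
  2        10.00         8.9336        17.8673          53.6019
  3     1,010.00       852.8337     2,558.5012      10,234.0048
  Σ                    871.2192     2,585.8203      10,306.5103
P = 871.2192; D_Mac = 2.96805 yrs; D_mod = 2.80534 yrs; C = 10.56849.
Duration effect: -2.80534 × (+0.0135) = -0.037872
Convexity effect: 0.5 × 10.56849 × (0.0135)² = +0.0009631
ΔP/P ≈ -0.037872 + 0.0009631 = -0.036909 = -3.6909%.

-3.69%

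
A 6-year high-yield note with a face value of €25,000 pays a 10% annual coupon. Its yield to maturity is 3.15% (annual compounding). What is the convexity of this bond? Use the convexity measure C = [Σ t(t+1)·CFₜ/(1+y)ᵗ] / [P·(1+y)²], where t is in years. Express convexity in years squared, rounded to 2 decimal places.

30.57

With y = 0.0315:
  t   CF        PV=CF/(1+0.0315)^t    t·PV        t(t+1)·PV
  1     2,500.00     2,423.6549     2,423.6549       4,847.3097
  2     2,500.00     2,349.6412     4,699.2823      14,097.8470
  3     2,500.00     2,277.8877     6,833.6631      27,334.6525
  4     2,500.00     2,208.3255     8,833.3018      44,166.5092
  5     2,500.00     2,140.8875    10,704.4375      64,226.6251
  6    27,500.00    22,830.5987   136,983.5921     958,885.1445
  Σ                 34,230.9954   170,477.9318   1,113,558.0881
P = 34,230.9954.
Convexity = Σ t(t+1)·PV / [P·(1+y)²] = 1,113,558.0881 / (34,230.9954 × 1.063992) = 30.57418.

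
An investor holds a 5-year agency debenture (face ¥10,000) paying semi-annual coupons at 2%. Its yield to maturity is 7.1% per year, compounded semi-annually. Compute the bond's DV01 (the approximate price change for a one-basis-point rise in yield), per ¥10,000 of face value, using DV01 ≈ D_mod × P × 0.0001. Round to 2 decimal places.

¥3.62

Periodic yield y = 0.0355.
  t   CF        PV=CF/(1+0.0355)^t    t·PV
  1       100.00        96.5717        96.5717
  2       100.00        93.2609       186.5219
  3       100.00        90.0637       270.1910
  4       100.00        86.9760       347.9041
  5       100.00        83.9942       419.9712
  6       100.00        81.1147       486.6880
  7       100.00        78.3338       548.3367
  8       100.00        75.6483       605.1864
  9       100.00        73.0549       657.4937
  10   10,100.00     7,125.5820    71,255.8199
  Σ                  7,884.6002    74,874.6846
P = 7,884.6002; D_Mac = 9.49632 half-year periods = 4.74816 yrs; D_mod = 4.58538 yrs.
DV01 ≈ 4.58538 × 7,884.6002 × 0.0001 = 3.615388.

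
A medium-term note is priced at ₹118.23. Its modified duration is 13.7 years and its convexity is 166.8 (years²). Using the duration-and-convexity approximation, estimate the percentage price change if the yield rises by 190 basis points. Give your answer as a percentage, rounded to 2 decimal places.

-23.02%

Duration effect: -D_mod·Δy = -13.7 × (+0.019) = -0.260300
Convexity effect: ½·C·(Δy)² = 0.5 × 166.8 × (0.019)² = +0.0301074
ΔP/P ≈ -0.260300 + 0.0301074 = -0.2301926
= -23.01926%.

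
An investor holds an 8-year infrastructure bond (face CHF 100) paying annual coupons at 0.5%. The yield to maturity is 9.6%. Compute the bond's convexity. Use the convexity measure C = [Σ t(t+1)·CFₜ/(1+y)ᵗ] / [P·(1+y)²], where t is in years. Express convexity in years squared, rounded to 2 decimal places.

With y = 0.096:
  t   CF        PV=CF/(1+0.096)^t    t·PV        t(t+1)·PV
  1         0.50         0.4562         0.4562           0.9124
  2         0.50         0.4162         0.8325           2.4975
  3         0.50         0.3798         1.1394           4.5574
  4         0.50         0.3465         1.3861           6.9304
  5         0.50         0.3162         1.5808           9.4850
  6         0.50         0.2885         1.7308          12.1159
  7         0.50         0.2632         1.8424          14.7395
  8       100.50        48.2705       386.1638       3,475.4746
  Σ                     50.7371       395.1321       3,526.7128
P = 50.7371.
Convexity = Σ t(t+1)·PV / [P·(1+y)²] = 3,526.7128 / (50.7371 × 1.201216) = 57.86600.

57.87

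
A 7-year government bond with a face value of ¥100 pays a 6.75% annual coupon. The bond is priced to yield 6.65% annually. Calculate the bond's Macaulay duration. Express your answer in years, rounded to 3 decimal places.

5.807 years

Periodic yield y = 0.0665. Discount each cash flow and weight by its year:
  t   CF        PV=CF/(1+0.0665)^t    t·PV
  1         6.75         6.3291         6.3291
  2         6.75         5.9345        11.8689
  3         6.75         5.5644        16.6933
  4         6.75         5.2175        20.8699
  5         6.75         4.8921        24.4607
  6         6.75         4.5871        27.5226
  7       106.75        68.0208       476.1457
  Σ                    100.5456       583.8904
Price P = Σ PV = 100.5456.
Macaulay duration = Σ(t·PV) / P = 583.8904 / 100.5456 = 5.80722 years.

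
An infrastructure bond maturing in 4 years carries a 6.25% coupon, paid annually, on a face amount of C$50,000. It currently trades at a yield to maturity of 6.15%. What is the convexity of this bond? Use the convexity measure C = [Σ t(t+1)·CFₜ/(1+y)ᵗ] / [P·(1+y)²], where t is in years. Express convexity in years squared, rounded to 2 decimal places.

With y = 0.0615:
  t   CF        PV=CF/(1+0.0615)^t    t·PV        t(t+1)·PV
  1     3,125.00     2,943.9472     2,943.9472       5,887.8945
  2     3,125.00     2,773.3841     5,546.7682      16,640.3047
  3     3,125.00     2,612.7029     7,838.1087      31,352.4347
  4    53,125.00    41,842.6276   167,370.5103     836,852.5517
  Σ                 50,172.6618   183,699.3345     890,733.1857
P = 50,172.6618.
Convexity = Σ t(t+1)·PV / [P·(1+y)²] = 890,733.1857 / (50,172.6618 × 1.126782) = 15.75580.

15.76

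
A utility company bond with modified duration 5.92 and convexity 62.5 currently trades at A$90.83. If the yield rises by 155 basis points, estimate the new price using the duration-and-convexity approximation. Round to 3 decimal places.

A$83.177

Duration effect: -D_mod·Δy = -5.92 × (+0.0155) = -0.091760
Convexity effect: ½·C·(Δy)² = 0.5 × 62.5 × (0.0155)² = +0.0075078125
ΔP/P ≈ -0.091760 + 0.0075078125 = -0.0842521875
New price ≈ 90.83 × (1 - 0.0842521875) = 83.177373809375.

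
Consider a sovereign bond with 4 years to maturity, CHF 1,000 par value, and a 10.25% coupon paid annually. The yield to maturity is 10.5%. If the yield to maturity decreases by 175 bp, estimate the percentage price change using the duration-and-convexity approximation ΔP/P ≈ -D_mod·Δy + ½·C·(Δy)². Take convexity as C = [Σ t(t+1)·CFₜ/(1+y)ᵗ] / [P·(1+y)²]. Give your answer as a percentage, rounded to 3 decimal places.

With y = 0.105:
  t   CF        PV=CF/(1+0.105)^t    t·PV        t(t+1)·PV
  1       102.50        92.7602        92.7602         185.5204
  2       102.50        83.9459       167.8917         503.6752
  3       102.50        75.9691       227.9073         911.6293
  4     1,102.50       739.4852     2,957.9408      14,789.7040
  Σ                    992.1604     3,446.5000      16,390.5288
P = 992.1604; D_Mac = 3.47373 yrs; D_mod = 3.14365 yrs; C = 13.52965.
Duration effect: -3.14365 × (-0.0175) = +0.055014
Convexity effect: 0.5 × 13.52965 × (-0.0175)² = +0.0020717
ΔP/P ≈ +0.055014 + 0.0020717 = +0.057086 = +5.7086%.

+5.709%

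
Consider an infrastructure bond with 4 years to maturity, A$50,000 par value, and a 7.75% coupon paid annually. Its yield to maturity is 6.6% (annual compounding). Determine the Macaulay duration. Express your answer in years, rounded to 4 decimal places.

Periodic yield y = 0.066. Discount each cash flow and weight by its year:
  t   CF        PV=CF/(1+0.066)^t    t·PV
  1     3,875.00     3,635.0844     3,635.0844
  2     3,875.00     3,410.0229     6,820.0458
  3     3,875.00     3,198.8958     9,596.6874
  4    53,875.00    41,721.3607   166,885.4429
  Σ                 51,965.3639   186,937.2606
Price P = Σ PV = 51,965.3639.
Macaulay duration = Σ(t·PV) / P = 186,937.2606 / 51,965.3639 = 3.59734 years.

3.5973 years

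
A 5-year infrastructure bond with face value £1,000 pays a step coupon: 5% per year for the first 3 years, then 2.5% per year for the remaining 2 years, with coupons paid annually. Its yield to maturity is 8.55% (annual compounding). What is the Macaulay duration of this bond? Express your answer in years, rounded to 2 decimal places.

4.51 years

Periodic yield y = 0.0855. Discount each cash flow and weight by its year:
  t   CF        PV=CF/(1+0.0855)^t    t·PV
  1        50.00        46.0617        46.0617
  2        50.00        42.4336        84.8673
  3        50.00        39.0913       117.2740
  4        25.00        18.0061        72.0246
  5     1,025.00       680.1031     3,400.5153
  Σ                    825.6959     3,720.7429
Price P = Σ PV = 825.6959.
Macaulay duration = Σ(t·PV) / P = 3,720.7429 / 825.6959 = 4.50619 years.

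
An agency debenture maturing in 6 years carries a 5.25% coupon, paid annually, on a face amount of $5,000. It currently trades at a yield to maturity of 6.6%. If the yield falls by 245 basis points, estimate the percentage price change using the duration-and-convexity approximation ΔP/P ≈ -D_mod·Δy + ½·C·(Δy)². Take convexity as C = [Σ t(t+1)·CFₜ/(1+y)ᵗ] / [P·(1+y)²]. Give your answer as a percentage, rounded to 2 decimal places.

With y = 0.066:
  t   CF        PV=CF/(1+0.066)^t    t·PV        t(t+1)·PV
  1       262.50       246.2477       246.2477         492.4953
  2       262.50       231.0016       462.0031       1,386.0093
  3       262.50       216.6994       650.0982       2,600.3927
  4       262.50       203.2827       813.1309       4,065.6546
  5       262.50       190.6967       953.4837       5,720.9024
  6     5,262.50     3,586.3187    21,517.9122     150,625.3854
  Σ                  4,674.2468    24,642.8758     164,890.8398
P = 4,674.2468; D_Mac = 5.27205 yrs; D_mod = 4.94564 yrs; C = 31.04349.
Duration effect: -4.94564 × (-0.0245) = +0.121168
Convexity effect: 0.5 × 31.04349 × (-0.0245)² = +0.0093169
ΔP/P ≈ +0.121168 + 0.0093169 = +0.130485 = +13.0485%.

+13.05%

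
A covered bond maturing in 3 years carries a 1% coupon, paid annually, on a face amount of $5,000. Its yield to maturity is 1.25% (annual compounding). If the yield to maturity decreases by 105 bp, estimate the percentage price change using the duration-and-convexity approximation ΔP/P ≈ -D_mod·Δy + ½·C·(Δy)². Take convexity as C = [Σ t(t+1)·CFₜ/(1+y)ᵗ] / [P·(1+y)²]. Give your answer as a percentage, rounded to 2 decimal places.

+3.14%

With y = 0.0125:
  t   CF        PV=CF/(1+0.0125)^t    t·PV        t(t+1)·PV
  1        50.00        49.3827        49.3827          98.7654
  2        50.00        48.7731        97.5461         292.6383
  3     5,050.00     4,865.2626    14,595.7877      58,383.1507
  Σ                  4,963.4183    14,742.7165      58,774.5545
P = 4,963.4183; D_Mac = 2.97027 yrs; D_mod = 2.93360 yrs; C = 11.55097.
Duration effect: -2.93360 × (-0.0105) = +0.030803
Convexity effect: 0.5 × 11.55097 × (-0.0105)² = +0.0006367
ΔP/P ≈ +0.030803 + 0.0006367 = +0.031440 = +3.1440%.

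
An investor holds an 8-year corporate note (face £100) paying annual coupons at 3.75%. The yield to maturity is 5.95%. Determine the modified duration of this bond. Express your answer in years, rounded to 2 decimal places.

6.58 years

Periodic yield y = 0.0595. First find Macaulay duration:
  t   CF        PV=CF/(1+0.0595)^t    t·PV
  1         3.75         3.5394         3.5394
  2         3.75         3.3406         6.6813
  3         3.75         3.1530         9.4591
  4         3.75         2.9760        11.9038
  5         3.75         2.8088        14.0442
  6         3.75         2.6511        15.9066
  7         3.75         2.5022        17.5155
  8       103.75        65.3402       522.7215
  Σ                     86.3114       601.7714
P = 86.3114; Macaulay duration = 601.7714 / 86.3114 = 6.97210 years.
Modified duration = D_Mac / (1 + y) = 6.97210 / 1.0595 = 6.58056 years.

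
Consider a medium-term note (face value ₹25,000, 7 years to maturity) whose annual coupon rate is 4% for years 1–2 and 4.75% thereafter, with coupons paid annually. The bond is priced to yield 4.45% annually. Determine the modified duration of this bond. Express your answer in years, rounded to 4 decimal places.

Periodic yield y = 0.0445. First find Macaulay duration:
  t   CF        PV=CF/(1+0.0445)^t    t·PV
  1     1,000.00       957.3959       957.3959
  2     1,000.00       916.6069     1,833.2138
  3     1,187.50     1,042.0973     3,126.2920
  4     1,187.50       997.6997     3,990.7988
  5     1,187.50       955.1936     4,775.9679
  6     1,187.50       914.4984     5,486.9904
  7    26,187.50    19,307.8951   135,155.2655
  Σ                 25,091.3869   155,325.9243
P = 25,091.3869; Macaulay duration = 155,325.9243 / 25,091.3869 = 6.19041 years.
Modified duration = D_Mac / (1 + y) = 6.19041 / 1.0445 = 5.92667 years.

5.9267 years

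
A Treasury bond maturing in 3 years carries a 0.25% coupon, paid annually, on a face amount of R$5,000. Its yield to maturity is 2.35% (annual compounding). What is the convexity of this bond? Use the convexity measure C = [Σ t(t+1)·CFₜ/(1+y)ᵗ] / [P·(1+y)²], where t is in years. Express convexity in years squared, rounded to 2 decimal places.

11.42

With y = 0.0235:
  t   CF        PV=CF/(1+0.0235)^t    t·PV        t(t+1)·PV
  1        12.50        12.2130        12.2130          24.4260
  2        12.50        11.9326        23.8652          71.5955
  3     5,012.50     4,675.0994    14,025.2981      56,101.1922
  Σ                  4,699.2449    14,061.3762      56,197.2137
P = 4,699.2449.
Convexity = Σ t(t+1)·PV / [P·(1+y)²] = 56,197.2137 / (4,699.2449 × 1.047552) = 11.41592.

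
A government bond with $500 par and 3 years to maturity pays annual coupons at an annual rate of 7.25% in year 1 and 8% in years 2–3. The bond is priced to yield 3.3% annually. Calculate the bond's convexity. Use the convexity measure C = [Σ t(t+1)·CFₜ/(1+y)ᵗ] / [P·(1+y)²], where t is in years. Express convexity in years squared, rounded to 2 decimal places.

With y = 0.033:
  t   CF        PV=CF/(1+0.033)^t    t·PV        t(t+1)·PV
  1        36.25        35.0920        35.0920          70.1839
  2        40.00        37.4852        74.9703         224.9109
  3       540.00       489.8835     1,469.6504       5,878.6018
  Σ                    562.4606     1,579.7127       6,173.6967
P = 562.4606.
Convexity = Σ t(t+1)·PV / [P·(1+y)²] = 6,173.6967 / (562.4606 × 1.067089) = 10.28614.

10.29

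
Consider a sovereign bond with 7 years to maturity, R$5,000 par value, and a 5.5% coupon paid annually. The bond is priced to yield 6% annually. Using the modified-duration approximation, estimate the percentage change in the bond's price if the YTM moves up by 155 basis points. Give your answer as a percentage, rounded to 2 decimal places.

Periodic yield y = 0.06. Modified duration first:
  t   CF        PV=CF/(1+0.06)^t    t·PV
  1       275.00       259.4340       259.4340
  2       275.00       244.7490       489.4980
  3       275.00       230.8953       692.6859
  4       275.00       217.8258       871.3030
  5       275.00       205.4960     1,027.4800
  6       275.00       193.8641     1,163.1849
  7     5,275.00     3,508.1763    24,557.2339
  Σ                  4,860.4405    29,060.8197
P = 4,860.4405; D_Mac = 5.97905 yrs; D_mod = 5.97905/(1+0.06) = 5.64061 yrs.
ΔP/P ≈ -D_mod · Δy = -5.64061 × (+0.0155) = -0.087430 = -8.7430%.

-8.74%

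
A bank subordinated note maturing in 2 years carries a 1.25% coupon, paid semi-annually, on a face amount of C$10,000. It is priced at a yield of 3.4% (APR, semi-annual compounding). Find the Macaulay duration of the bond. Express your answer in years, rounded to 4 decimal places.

1.9810 years

Periodic yield y = 0.017. Discount each cash flow and weight by its period:
  t   CF        PV=CF/(1+0.017)^t    t·PV
  1        62.50        61.4553        61.4553
  2        62.50        60.4280       120.8560
  3        62.50        59.4179       178.2536
  4    10,062.50     9,406.3705    37,625.4821
  Σ                  9,587.6716    37,986.0469
Price P = Σ PV = 9,587.6716.
Macaulay duration = Σ(t·PV) / P = 37,986.0469 / 9,587.6716 = 3.96197 half-year periods.
In years: 3.96197 / 2 = 1.98098 years.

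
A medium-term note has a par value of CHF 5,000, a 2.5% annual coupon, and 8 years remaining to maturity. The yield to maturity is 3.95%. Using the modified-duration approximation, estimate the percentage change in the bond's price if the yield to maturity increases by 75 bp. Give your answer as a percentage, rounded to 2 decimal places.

-5.27%

Periodic yield y = 0.0395. Modified duration first:
  t   CF        PV=CF/(1+0.0395)^t    t·PV
  1       125.00       120.2501       120.2501
  2       125.00       115.6807       231.3615
  3       125.00       111.2850       333.8549
  4       125.00       107.0563       428.2250
  5       125.00       102.9882       514.9411
  6       125.00        99.0748       594.4486
  7       125.00        95.3100       667.1701
  8     5,125.00     3,759.2215    30,073.7723
  Σ                  4,510.8666    32,964.0236
P = 4,510.8666; D_Mac = 7.30769 yrs; D_mod = 7.30769/(1+0.0395) = 7.03001 yrs.
ΔP/P ≈ -D_mod · Δy = -7.03001 × (+0.0075) = -0.052725 = -5.2725%.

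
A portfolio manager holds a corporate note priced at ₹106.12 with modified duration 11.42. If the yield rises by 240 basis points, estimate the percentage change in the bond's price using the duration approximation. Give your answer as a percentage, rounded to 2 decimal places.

-27.41%

Duration approximation: ΔP/P ≈ -D_mod · Δy = -11.42 × (+0.024) = -0.274080.
As a percentage: -27.4080%.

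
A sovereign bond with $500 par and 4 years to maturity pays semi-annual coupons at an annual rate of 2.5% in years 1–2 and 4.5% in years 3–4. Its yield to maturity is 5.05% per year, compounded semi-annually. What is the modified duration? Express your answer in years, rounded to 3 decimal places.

Periodic yield y = 0.02525. First find Macaulay duration:
  t   CF        PV=CF/(1+0.02525)^t    t·PV
  1         6.25         6.0961         6.0961
  2         6.25         5.9459        11.8919
  3         6.25         5.7995        17.3985
  4         6.25         5.6567        22.6267
  5        11.25         9.9312        49.6562
  6        11.25         9.6867        58.1199
  7        11.25         9.4481        66.1366
  8       511.25       418.7888     3,350.3107
  Σ                    471.3530     3,582.2366
P = 471.3530; Macaulay duration = 3,582.2366 / 471.3530 = 7.59990 half-year periods = 3.79995 years.
Modified duration = D_Mac / (1 + y) = 3.79995 / 1.02525 = 3.70637 years.

3.706 years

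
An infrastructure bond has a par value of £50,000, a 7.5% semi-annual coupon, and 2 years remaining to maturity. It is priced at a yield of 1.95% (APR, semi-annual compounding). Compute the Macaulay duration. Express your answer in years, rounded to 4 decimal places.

Periodic yield y = 0.00975. Discount each cash flow and weight by its period:
  t   CF        PV=CF/(1+0.00975)^t    t·PV
  1     1,875.00     1,856.8953     1,856.8953
  2     1,875.00     1,838.9654     3,677.9307
  3     1,875.00     1,821.2086     5,463.6257
  4    51,875.00    49,900.2432   199,600.9728
  Σ                 55,417.3124   210,599.4246
Price P = Σ PV = 55,417.3124.
Macaulay duration = Σ(t·PV) / P = 210,599.4246 / 55,417.3124 = 3.80025 half-year periods.
In years: 3.80025 / 2 = 1.90012 years.

1.9001 years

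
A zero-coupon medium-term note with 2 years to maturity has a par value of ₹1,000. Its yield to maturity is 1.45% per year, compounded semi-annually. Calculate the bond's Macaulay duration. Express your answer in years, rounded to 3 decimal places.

2.000 years

A zero-coupon bond has a single cash flow at maturity, so its Macaulay duration equals its maturity: 2 years.
(Equivalently: 4 semi-annual periods ÷ 2 = 2 years.)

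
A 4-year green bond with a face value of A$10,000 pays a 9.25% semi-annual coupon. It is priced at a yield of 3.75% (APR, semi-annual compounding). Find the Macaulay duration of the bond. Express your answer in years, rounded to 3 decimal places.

3.490 years

Periodic yield y = 0.01875. Discount each cash flow and weight by its period:
  t   CF        PV=CF/(1+0.01875)^t    t·PV
  1       462.50       453.9877       453.9877
  2       462.50       445.6321       891.2643
  3       462.50       437.4303     1,312.2909
  4       462.50       429.3794     1,717.5178
  5       462.50       421.4768     2,107.3838
  6       462.50       413.7195     2,482.3171
  7       462.50       406.1050     2,842.7353
  8    10,462.50     9,017.6733    72,141.3864
  Σ                 12,025.4042    83,948.8832
Price P = Σ PV = 12,025.4042.
Macaulay duration = Σ(t·PV) / P = 83,948.8832 / 12,025.4042 = 6.98096 half-year periods.
In years: 6.98096 / 2 = 3.49048 years.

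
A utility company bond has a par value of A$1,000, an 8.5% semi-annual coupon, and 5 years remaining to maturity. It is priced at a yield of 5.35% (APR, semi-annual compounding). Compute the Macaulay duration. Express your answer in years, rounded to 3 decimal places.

4.235 years

Periodic yield y = 0.02675. Discount each cash flow and weight by its period:
  t   CF        PV=CF/(1+0.02675)^t    t·PV
  1        42.50        41.3927        41.3927
  2        42.50        40.3143        80.6287
  3        42.50        39.2640       117.7921
  4        42.50        38.2411       152.9643
  5        42.50        37.2448       186.2239
  6        42.50        36.2744       217.6466
  7        42.50        35.3294       247.3056
  8        42.50        34.4089       275.2715
  9        42.50        33.5125       301.6123
  10    1,042.50       800.6246     8,006.2463
  Σ                  1,136.6068     9,627.0840
Price P = Σ PV = 1,136.6068.
Macaulay duration = Σ(t·PV) / P = 9,627.0840 / 1,136.6068 = 8.47002 half-year periods.
In years: 8.47002 / 2 = 4.23501 years.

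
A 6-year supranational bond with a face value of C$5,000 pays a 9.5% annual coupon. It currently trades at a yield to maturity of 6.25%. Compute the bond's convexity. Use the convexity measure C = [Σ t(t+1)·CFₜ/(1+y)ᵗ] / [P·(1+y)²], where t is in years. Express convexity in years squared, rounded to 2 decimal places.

With y = 0.0625:
  t   CF        PV=CF/(1+0.0625)^t    t·PV        t(t+1)·PV
  1       475.00       447.0588       447.0588         894.1176
  2       475.00       420.7612       841.5225       2,524.5675
  3       475.00       396.0106     1,188.0318       4,752.1270
  4       475.00       372.7158     1,490.8634       7,454.3169
  5       475.00       350.7914     1,753.9569      10,523.7415
  6     5,475.00     3,805.4892    22,832.9351     159,830.5455
  Σ                  5,792.8271    28,554.3684     185,979.4159
P = 5,792.8271.
Convexity = Σ t(t+1)·PV / [P·(1+y)²] = 185,979.4159 / (5,792.8271 × 1.128906) = 28.43914.

28.44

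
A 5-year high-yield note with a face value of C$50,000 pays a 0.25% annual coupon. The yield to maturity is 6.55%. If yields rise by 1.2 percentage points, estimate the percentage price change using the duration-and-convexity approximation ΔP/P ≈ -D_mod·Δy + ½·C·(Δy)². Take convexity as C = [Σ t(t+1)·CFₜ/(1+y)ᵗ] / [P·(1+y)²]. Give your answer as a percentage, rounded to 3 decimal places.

-5.409%

With y = 0.0655:
  t   CF        PV=CF/(1+0.0655)^t    t·PV        t(t+1)·PV
  1       125.00       117.3158       117.3158         234.6316
  2       125.00       110.1040       220.2080         660.6240
  3       125.00       103.3355       310.0066       1,240.0263
  4       125.00        96.9831       387.9325       1,939.6626
  5    50,125.00    36,499.5168   182,497.5841   1,094,985.5048
  Σ                 36,927.2553   183,533.0470   1,099,060.4493
P = 36,927.2553; D_Mac = 4.97012 yrs; D_mod = 4.66459 yrs; C = 26.21607.
Duration effect: -4.66459 × (+0.012) = -0.055975
Convexity effect: 0.5 × 26.21607 × (0.012)² = +0.0018876
ΔP/P ≈ -0.055975 + 0.0018876 = -0.054088 = -5.4088%.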